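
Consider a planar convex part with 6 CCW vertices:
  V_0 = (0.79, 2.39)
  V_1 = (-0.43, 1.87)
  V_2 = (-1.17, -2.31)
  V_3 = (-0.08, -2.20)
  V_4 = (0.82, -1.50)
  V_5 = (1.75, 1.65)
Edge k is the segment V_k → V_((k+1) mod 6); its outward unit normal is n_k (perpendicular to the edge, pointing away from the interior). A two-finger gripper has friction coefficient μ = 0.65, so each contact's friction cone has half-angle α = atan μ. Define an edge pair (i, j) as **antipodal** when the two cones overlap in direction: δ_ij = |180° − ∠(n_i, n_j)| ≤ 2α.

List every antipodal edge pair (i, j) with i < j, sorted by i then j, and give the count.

α = atan 0.65 = 33.02°;  2α = 66.05°
n_0 = (-0.3921, +0.9199)
n_1 = (-0.9847, +0.1743)
n_2 = (+0.1004, -0.9949)
n_3 = (+0.6139, -0.7894)
n_4 = (+0.9591, -0.2832)
n_5 = (+0.6105, +0.7920)
  (0,1): δ = 123.12°  ·
  (0,2): δ = 17.32°  ✓
  (0,3): δ = 14.79°  ✓
  (0,4): δ = 50.47°  ✓
  (0,5): δ = 119.29°  ·
  (1,2): δ = 74.20°  ·
  (1,3): δ = 42.09°  ✓
  (1,4): δ = 6.41°  ✓
  (1,5): δ = 62.41°  ✓
  (2,3): δ = 147.89°  ·
  (2,4): δ = 112.21°  ·
  (2,5): δ = 43.39°  ✓
  (3,4): δ = 144.32°  ·
  (3,5): δ = 75.50°  ·
  (4,5): δ = 111.18°  ·
antipodal pairs: 7

count = 7; pairs: (0,2), (0,3), (0,4), (1,3), (1,4), (1,5), (2,5)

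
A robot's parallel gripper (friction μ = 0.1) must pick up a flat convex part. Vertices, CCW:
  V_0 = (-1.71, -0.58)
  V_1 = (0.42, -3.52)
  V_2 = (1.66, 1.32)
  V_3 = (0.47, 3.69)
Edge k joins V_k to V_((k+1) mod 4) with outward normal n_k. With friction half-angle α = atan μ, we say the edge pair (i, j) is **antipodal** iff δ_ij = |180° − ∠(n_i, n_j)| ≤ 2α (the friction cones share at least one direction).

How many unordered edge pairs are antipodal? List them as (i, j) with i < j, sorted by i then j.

count = 1; pairs: (0,2)

α = atan 0.1 = 5.71°;  2α = 11.42°
n_0 = (-0.8098, -0.5867)
n_1 = (+0.9687, -0.2482)
n_2 = (+0.8937, +0.4487)
n_3 = (-0.8906, +0.4547)
  (0,1): δ = 50.29°  ·
  (0,2): δ = 9.26°  ✓
  (0,3): δ = 117.03°  ·
  (1,2): δ = 138.97°  ·
  (1,3): δ = 12.68°  ·
  (2,3): δ = 53.71°  ·
antipodal pairs: 1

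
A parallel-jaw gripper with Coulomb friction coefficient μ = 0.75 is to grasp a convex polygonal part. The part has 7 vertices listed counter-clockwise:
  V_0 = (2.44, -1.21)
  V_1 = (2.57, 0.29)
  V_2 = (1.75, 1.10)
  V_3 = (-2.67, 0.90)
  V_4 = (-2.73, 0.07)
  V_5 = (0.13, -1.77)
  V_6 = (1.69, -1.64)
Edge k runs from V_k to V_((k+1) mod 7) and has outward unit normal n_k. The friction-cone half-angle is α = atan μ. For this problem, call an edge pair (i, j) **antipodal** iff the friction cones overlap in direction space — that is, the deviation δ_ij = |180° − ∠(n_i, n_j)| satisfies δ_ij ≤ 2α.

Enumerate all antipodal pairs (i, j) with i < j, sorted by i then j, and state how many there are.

α = atan 0.75 = 36.87°;  2α = 73.74°
n_0 = (+0.9963, -0.0863)
n_1 = (+0.7028, +0.7114)
n_2 = (-0.0452, +0.9990)
n_3 = (-0.9974, +0.0721)
n_4 = (-0.5411, -0.8410)
n_5 = (+0.0830, -0.9965)
n_6 = (+0.4974, -0.8675)
  (0,1): δ = 129.70°  ·
  (0,2): δ = 82.46°  ·
  (0,3): δ = 0.82°  ✓
  (0,4): δ = 62.20°  ✓
  (0,5): δ = 99.72°  ·
  (0,6): δ = 124.78°  ·
  (1,2): δ = 132.76°  ·
  (1,3): δ = 49.49°  ✓
  (1,4): δ = 11.89°  ✓
  (1,5): δ = 49.41°  ✓
  (1,6): δ = 74.48°  ·
  (2,3): δ = 96.73°  ·
  (2,4): δ = 35.35°  ✓
  (2,5): δ = 2.17°  ✓
  (2,6): δ = 27.24°  ✓
  (3,4): δ = 118.62°  ·
  (3,5): δ = 81.10°  ·
  (3,6): δ = 56.04°  ✓
  (4,5): δ = 142.48°  ·
  (4,6): δ = 117.42°  ·
  (5,6): δ = 154.94°  ·
antipodal pairs: 9

count = 9; pairs: (0,3), (0,4), (1,3), (1,4), (1,5), (2,4), (2,5), (2,6), (3,6)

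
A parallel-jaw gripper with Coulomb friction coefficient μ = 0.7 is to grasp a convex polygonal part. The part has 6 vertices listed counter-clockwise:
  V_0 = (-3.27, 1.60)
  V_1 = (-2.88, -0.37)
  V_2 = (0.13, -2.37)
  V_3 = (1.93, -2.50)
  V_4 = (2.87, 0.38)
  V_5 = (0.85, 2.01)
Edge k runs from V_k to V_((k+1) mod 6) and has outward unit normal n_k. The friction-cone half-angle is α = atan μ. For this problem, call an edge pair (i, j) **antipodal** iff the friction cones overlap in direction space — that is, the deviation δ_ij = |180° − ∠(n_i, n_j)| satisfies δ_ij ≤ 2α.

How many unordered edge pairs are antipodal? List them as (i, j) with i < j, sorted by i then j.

count = 7; pairs: (0,3), (0,4), (1,4), (1,5), (2,4), (2,5), (3,5)

α = atan 0.7 = 34.99°;  2α = 69.98°
n_0 = (-0.9810, -0.1942)
n_1 = (-0.5534, -0.8329)
n_2 = (-0.0720, -0.9974)
n_3 = (+0.9506, -0.3103)
n_4 = (+0.6280, +0.7782)
n_5 = (-0.0990, +0.9951)
  (0,1): δ = 134.80°  ·
  (0,2): δ = 105.33°  ·
  (0,3): δ = 29.27°  ✓
  (0,4): δ = 39.90°  ✓
  (0,5): δ = 84.49°  ·
  (1,2): δ = 150.53°  ·
  (1,3): δ = 74.47°  ·
  (1,4): δ = 5.30°  ✓
  (1,5): δ = 39.29°  ✓
  (2,3): δ = 103.95°  ·
  (2,4): δ = 34.77°  ✓
  (2,5): δ = 9.81°  ✓
  (3,4): δ = 110.83°  ·
  (3,5): δ = 66.24°  ✓
  (4,5): δ = 135.42°  ·
antipodal pairs: 7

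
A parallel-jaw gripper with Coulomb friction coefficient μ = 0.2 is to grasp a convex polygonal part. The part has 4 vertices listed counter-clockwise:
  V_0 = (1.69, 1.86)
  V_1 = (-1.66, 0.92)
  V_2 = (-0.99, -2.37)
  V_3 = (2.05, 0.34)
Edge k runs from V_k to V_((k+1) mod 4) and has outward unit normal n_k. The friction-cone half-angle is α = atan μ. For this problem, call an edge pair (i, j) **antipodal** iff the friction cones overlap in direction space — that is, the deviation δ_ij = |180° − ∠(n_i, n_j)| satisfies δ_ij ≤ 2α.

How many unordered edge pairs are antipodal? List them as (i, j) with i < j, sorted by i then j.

α = atan 0.2 = 11.31°;  2α = 22.62°
n_0 = (-0.2702, +0.9628)
n_1 = (-0.9799, -0.1996)
n_2 = (+0.6654, -0.7465)
n_3 = (+0.9731, +0.2305)
  (0,1): δ = 94.16°  ·
  (0,2): δ = 26.04°  ·
  (0,3): δ = 87.65°  ·
  (1,2): δ = 59.80°  ·
  (1,3): δ = 1.81°  ✓
  (2,3): δ = 118.39°  ·
antipodal pairs: 1

count = 1; pairs: (1,3)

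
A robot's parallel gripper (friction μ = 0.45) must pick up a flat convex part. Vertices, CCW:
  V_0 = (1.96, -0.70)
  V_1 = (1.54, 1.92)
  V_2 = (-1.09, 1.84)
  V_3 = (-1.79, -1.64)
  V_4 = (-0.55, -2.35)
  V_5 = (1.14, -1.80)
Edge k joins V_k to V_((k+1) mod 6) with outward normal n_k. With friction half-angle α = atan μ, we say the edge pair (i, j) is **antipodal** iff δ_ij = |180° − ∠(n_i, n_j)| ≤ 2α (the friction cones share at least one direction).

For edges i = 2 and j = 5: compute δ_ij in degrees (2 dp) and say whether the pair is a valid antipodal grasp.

δ = 25.33°, valid

α = atan 0.45 = 24.23°;  2α = 48.46°
edge 2: e_2 = (-0.70, -3.48);  n_2 = (-0.9804, +0.1972)
edge 5: e_5 = (+0.82, +1.10);  n_5 = (+0.8017, -0.5977)
∠(n_2, n_5) = 154.67°
δ = |180° − 154.67°| = 25.33°
25.33° ≤ 2α = 48.46°  →  valid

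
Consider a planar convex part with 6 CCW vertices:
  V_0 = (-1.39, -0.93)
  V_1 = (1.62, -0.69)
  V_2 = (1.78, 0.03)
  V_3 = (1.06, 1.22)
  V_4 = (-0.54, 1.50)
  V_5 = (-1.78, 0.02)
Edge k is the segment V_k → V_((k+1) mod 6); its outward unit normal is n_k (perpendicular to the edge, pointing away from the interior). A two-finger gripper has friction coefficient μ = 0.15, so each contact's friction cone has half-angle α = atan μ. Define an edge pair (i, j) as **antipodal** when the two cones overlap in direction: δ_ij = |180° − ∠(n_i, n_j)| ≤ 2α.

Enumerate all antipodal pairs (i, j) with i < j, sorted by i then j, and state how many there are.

α = atan 0.15 = 8.53°;  2α = 17.06°
n_0 = (+0.0795, -0.9968)
n_1 = (+0.9762, -0.2169)
n_2 = (+0.8556, +0.5177)
n_3 = (+0.1724, +0.9850)
n_4 = (-0.7665, +0.6422)
n_5 = (-0.9251, -0.3798)
  (0,1): δ = 107.09°  ·
  (0,2): δ = 63.38°  ·
  (0,3): δ = 14.49°  ✓
  (0,4): δ = 45.48°  ·
  (0,5): δ = 107.76°  ·
  (1,2): δ = 136.30°  ·
  (1,3): δ = 87.40°  ·
  (1,4): δ = 27.43°  ·
  (1,5): δ = 34.85°  ·
  (2,3): δ = 131.10°  ·
  (2,4): δ = 71.13°  ·
  (2,5): δ = 8.86°  ✓
  (3,4): δ = 120.03°  ·
  (3,5): δ = 57.75°  ·
  (4,5): δ = 117.72°  ·
antipodal pairs: 2

count = 2; pairs: (0,3), (2,5)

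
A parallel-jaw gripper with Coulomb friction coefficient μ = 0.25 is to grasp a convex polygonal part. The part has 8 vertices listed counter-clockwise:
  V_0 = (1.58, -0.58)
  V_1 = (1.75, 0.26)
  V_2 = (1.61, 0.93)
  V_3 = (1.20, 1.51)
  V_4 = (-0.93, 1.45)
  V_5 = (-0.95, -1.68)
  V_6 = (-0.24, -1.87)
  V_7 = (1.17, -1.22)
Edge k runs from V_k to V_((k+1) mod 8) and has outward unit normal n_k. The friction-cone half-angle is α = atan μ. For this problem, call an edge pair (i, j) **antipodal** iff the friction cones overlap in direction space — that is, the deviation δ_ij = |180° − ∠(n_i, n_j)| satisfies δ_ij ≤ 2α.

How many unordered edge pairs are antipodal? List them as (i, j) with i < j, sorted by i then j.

count = 4; pairs: (0,4), (1,4), (3,5), (3,6)

α = atan 0.25 = 14.04°;  2α = 28.07°
n_0 = (+0.9801, -0.1984)
n_1 = (+0.9789, +0.2045)
n_2 = (+0.8166, +0.5772)
n_3 = (-0.0282, +0.9996)
n_4 = (-1.0000, +0.0064)
n_5 = (-0.2585, -0.9660)
n_6 = (+0.4186, -0.9081)
n_7 = (+0.8420, -0.5394)
  (0,1): δ = 156.76°  ·
  (0,2): δ = 133.30°  ·
  (0,3): δ = 76.95°  ·
  (0,4): δ = 11.07°  ✓
  (0,5): δ = 86.46°  ·
  (0,6): δ = 126.19°  ·
  (0,7): δ = 158.80°  ·
  (1,2): δ = 156.55°  ·
  (1,3): δ = 100.19°  ·
  (1,4): δ = 12.17°  ✓
  (1,5): δ = 63.22°  ·
  (1,6): δ = 102.95°  ·
  (1,7): δ = 135.55°  ·
  (2,3): δ = 123.64°  ·
  (2,4): δ = 35.62°  ·
  (2,5): δ = 39.76°  ·
  (2,6): δ = 79.49°  ·
  (2,7): δ = 112.10°  ·
  (3,4): δ = 91.98°  ·
  (3,5): δ = 16.60°  ✓
  (3,6): δ = 23.14°  ✓
  (3,7): δ = 55.74°  ·
  (4,5): δ = 104.62°  ·
  (4,6): δ = 64.88°  ·
  (4,7): δ = 32.28°  ·
  (5,6): δ = 140.27°  ·
  (5,7): δ = 107.66°  ·
  (6,7): δ = 147.39°  ·
antipodal pairs: 4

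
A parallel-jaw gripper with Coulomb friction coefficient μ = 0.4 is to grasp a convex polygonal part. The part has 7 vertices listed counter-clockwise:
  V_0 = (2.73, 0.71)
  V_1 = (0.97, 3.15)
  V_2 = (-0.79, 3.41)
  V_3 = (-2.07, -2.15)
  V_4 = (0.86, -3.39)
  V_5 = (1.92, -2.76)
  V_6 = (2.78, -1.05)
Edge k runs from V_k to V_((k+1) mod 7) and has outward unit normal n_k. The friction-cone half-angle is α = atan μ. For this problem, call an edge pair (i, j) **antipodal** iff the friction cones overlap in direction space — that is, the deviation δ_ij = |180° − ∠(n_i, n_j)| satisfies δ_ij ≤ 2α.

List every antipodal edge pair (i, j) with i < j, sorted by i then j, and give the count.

α = atan 0.4 = 21.80°;  2α = 43.60°
n_0 = (+0.8110, +0.5850)
n_1 = (+0.1461, +0.9893)
n_2 = (-0.9745, +0.2243)
n_3 = (-0.3897, -0.9209)
n_4 = (+0.5109, -0.8596)
n_5 = (+0.8934, -0.4493)
n_6 = (+0.9996, +0.0284)
  (0,1): δ = 134.21°  ·
  (0,2): δ = 48.77°  ·
  (0,3): δ = 31.26°  ✓
  (0,4): δ = 84.92°  ·
  (0,5): δ = 117.50°  ·
  (0,6): δ = 145.82°  ·
  (1,2): δ = 94.56°  ·
  (1,3): δ = 14.54°  ✓
  (1,4): δ = 39.13°  ✓
  (1,5): δ = 71.70°  ·
  (1,6): δ = 100.03°  ·
  (2,3): δ = 99.97°  ·
  (2,4): δ = 46.31°  ·
  (2,5): δ = 13.73°  ✓
  (2,6): δ = 14.59°  ✓
  (3,4): δ = 126.34°  ·
  (3,5): δ = 93.76°  ·
  (3,6): δ = 65.43°  ·
  (4,5): δ = 147.42°  ·
  (4,6): δ = 119.10°  ·
  (5,6): δ = 151.67°  ·
antipodal pairs: 5

count = 5; pairs: (0,3), (1,3), (1,4), (2,5), (2,6)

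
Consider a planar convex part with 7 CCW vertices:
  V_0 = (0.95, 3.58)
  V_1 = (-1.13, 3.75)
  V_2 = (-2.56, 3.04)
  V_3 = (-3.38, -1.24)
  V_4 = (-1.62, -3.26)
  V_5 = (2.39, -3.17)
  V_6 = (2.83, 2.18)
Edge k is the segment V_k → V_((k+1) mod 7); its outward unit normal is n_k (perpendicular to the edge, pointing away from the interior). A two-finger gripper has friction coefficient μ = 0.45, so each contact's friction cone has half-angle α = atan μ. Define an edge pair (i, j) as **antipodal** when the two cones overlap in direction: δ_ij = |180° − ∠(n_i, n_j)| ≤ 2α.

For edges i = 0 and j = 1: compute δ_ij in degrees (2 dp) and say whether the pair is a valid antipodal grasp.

δ = 148.92°, invalid

α = atan 0.45 = 24.23°;  2α = 48.46°
edge 0: e_0 = (-2.08, +0.17);  n_0 = (+0.0815, +0.9967)
edge 1: e_1 = (-1.43, -0.71);  n_1 = (-0.4447, +0.8957)
∠(n_0, n_1) = 31.08°
δ = |180° − 31.08°| = 148.92°
148.92° > 2α = 48.46°  →  invalid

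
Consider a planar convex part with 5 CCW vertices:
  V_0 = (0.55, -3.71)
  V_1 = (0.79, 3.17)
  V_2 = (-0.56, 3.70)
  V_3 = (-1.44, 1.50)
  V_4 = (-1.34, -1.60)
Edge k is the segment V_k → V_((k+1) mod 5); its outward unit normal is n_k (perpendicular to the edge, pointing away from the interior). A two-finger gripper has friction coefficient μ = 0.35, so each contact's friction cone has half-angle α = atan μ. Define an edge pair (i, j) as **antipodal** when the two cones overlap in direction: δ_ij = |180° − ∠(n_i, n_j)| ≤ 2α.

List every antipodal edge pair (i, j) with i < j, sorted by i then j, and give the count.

α = atan 0.35 = 19.29°;  2α = 38.58°
n_0 = (+0.9994, -0.0349)
n_1 = (+0.3654, +0.9308)
n_2 = (-0.9285, +0.3714)
n_3 = (-0.9995, -0.0322)
n_4 = (-0.7449, -0.6672)
  (0,1): δ = 109.44°  ·
  (0,2): δ = 19.80°  ✓
  (0,3): δ = 3.85°  ✓
  (0,4): δ = 43.85°  ·
  (1,2): δ = 90.37°  ·
  (1,3): δ = 66.72°  ·
  (1,4): δ = 26.71°  ✓
  (2,3): δ = 156.35°  ·
  (2,4): δ = 116.35°  ·
  (3,4): δ = 140.00°  ·
antipodal pairs: 3

count = 3; pairs: (0,2), (0,3), (1,4)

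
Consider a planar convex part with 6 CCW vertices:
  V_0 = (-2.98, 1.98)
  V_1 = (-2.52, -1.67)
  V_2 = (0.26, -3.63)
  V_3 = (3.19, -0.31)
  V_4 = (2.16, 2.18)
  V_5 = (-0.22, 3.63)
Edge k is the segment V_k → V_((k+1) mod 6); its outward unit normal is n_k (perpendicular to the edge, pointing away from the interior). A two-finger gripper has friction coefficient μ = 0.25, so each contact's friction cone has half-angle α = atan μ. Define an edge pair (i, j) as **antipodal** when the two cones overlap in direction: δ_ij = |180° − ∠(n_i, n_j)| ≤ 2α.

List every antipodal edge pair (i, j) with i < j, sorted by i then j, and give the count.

count = 3; pairs: (0,3), (1,4), (2,5)

α = atan 0.25 = 14.04°;  2α = 28.07°
n_0 = (-0.9922, -0.1250)
n_1 = (-0.5762, -0.8173)
n_2 = (+0.7498, -0.6617)
n_3 = (+0.9241, +0.3822)
n_4 = (+0.5203, +0.8540)
n_5 = (-0.5131, +0.8583)
  (0,1): δ = 132.37°  ·
  (0,2): δ = 48.61°  ·
  (0,3): δ = 15.29°  ✓
  (0,4): δ = 51.47°  ·
  (0,5): δ = 113.69°  ·
  (1,2): δ = 96.24°  ·
  (1,3): δ = 32.34°  ·
  (1,4): δ = 3.83°  ✓
  (1,5): δ = 66.06°  ·
  (2,3): δ = 116.10°  ·
  (2,4): δ = 79.92°  ·
  (2,5): δ = 17.70°  ✓
  (3,4): δ = 143.82°  ·
  (3,5): δ = 81.60°  ·
  (4,5): δ = 117.78°  ·
antipodal pairs: 3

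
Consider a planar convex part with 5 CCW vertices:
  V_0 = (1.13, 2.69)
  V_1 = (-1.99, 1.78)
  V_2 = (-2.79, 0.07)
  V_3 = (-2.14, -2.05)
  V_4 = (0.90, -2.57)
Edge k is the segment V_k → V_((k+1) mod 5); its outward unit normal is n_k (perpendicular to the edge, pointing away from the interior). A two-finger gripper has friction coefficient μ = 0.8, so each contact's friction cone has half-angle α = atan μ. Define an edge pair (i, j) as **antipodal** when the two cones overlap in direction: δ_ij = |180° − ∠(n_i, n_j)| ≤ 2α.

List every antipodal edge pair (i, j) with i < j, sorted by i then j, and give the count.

count = 5; pairs: (0,3), (0,4), (1,3), (1,4), (2,4)

α = atan 0.8 = 38.66°;  2α = 77.32°
n_0 = (-0.2800, +0.9600)
n_1 = (-0.9058, +0.4238)
n_2 = (-0.9561, -0.2931)
n_3 = (-0.1686, -0.9857)
n_4 = (+0.9990, -0.0437)
  (0,1): δ = 131.33°  ·
  (0,2): δ = 89.21°  ·
  (0,3): δ = 25.97°  ✓
  (0,4): δ = 71.24°  ✓
  (1,2): δ = 137.88°  ·
  (1,3): δ = 74.63°  ✓
  (1,4): δ = 22.57°  ✓
  (2,3): δ = 116.75°  ·
  (2,4): δ = 19.55°  ✓
  (3,4): δ = 82.80°  ·
antipodal pairs: 5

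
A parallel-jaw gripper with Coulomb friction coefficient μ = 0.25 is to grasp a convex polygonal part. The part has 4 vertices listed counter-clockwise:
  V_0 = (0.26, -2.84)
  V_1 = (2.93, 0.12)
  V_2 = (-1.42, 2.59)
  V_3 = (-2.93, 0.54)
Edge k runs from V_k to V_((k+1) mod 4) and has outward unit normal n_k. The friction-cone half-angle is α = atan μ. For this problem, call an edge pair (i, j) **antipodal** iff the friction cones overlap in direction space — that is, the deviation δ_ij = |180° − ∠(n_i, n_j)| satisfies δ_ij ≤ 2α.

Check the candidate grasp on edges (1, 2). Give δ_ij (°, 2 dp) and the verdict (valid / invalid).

α = atan 0.25 = 14.04°;  2α = 28.07°
edge 1: e_1 = (-4.35, +2.47);  n_1 = (+0.4938, +0.8696)
edge 2: e_2 = (-1.51, -2.05);  n_2 = (-0.8052, +0.5931)
∠(n_1, n_2) = 83.21°
δ = |180° − 83.21°| = 96.79°
96.79° > 2α = 28.07°  →  invalid

δ = 96.79°, invalid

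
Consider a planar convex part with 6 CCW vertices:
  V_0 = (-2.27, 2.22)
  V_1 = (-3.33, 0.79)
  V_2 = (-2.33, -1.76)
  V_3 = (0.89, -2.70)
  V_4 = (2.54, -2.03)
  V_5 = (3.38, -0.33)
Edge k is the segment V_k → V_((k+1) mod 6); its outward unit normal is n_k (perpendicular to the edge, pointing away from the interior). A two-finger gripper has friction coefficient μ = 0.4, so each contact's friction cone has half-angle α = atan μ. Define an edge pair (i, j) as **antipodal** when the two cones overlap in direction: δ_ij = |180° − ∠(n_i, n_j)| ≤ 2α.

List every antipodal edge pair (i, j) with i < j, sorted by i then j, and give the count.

count = 3; pairs: (0,3), (0,4), (2,5)

α = atan 0.4 = 21.80°;  2α = 43.60°
n_0 = (-0.8034, +0.5955)
n_1 = (-0.9310, -0.3651)
n_2 = (-0.2802, -0.9599)
n_3 = (+0.3762, -0.9265)
n_4 = (+0.8965, -0.4430)
n_5 = (+0.4114, +0.9115)
  (0,1): δ = 122.04°  ·
  (0,2): δ = 69.73°  ·
  (0,3): δ = 31.35°  ✓
  (0,4): δ = 10.25°  ✓
  (0,5): δ = 102.26°  ·
  (1,2): δ = 127.69°  ·
  (1,3): δ = 89.31°  ·
  (1,4): δ = 47.71°  ·
  (1,5): δ = 44.30°  ·
  (2,3): δ = 141.63°  ·
  (2,4): δ = 100.02°  ·
  (2,5): δ = 8.02°  ✓
  (3,4): δ = 138.39°  ·
  (3,5): δ = 46.39°  ·
  (4,5): δ = 88.00°  ·
antipodal pairs: 3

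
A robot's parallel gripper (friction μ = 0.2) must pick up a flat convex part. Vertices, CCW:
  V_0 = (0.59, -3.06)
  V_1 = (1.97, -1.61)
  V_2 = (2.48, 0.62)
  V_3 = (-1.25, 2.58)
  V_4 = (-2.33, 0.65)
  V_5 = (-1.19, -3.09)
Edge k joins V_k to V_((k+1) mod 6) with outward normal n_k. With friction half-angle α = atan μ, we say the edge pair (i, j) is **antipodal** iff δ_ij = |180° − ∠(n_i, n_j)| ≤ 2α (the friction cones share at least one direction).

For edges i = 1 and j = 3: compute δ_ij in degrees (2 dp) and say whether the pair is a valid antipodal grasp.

δ = 16.35°, valid

α = atan 0.2 = 11.31°;  2α = 22.62°
edge 1: e_1 = (+0.51, +2.23);  n_1 = (+0.9748, -0.2229)
edge 3: e_3 = (-1.08, -1.93);  n_3 = (-0.8727, +0.4883)
∠(n_1, n_3) = 163.65°
δ = |180° − 163.65°| = 16.35°
16.35° ≤ 2α = 22.62°  →  valid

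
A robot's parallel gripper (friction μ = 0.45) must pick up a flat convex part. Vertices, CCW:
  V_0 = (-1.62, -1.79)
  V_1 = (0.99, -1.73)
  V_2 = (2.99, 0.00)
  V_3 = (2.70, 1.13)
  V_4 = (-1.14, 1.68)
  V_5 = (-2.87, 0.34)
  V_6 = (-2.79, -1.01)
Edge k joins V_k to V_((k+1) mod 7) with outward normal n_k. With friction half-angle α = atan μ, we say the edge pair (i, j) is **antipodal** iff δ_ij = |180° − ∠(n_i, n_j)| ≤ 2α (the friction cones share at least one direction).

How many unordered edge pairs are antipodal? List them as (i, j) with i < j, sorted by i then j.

count = 6; pairs: (0,3), (0,4), (1,4), (2,5), (2,6), (3,6)

α = atan 0.45 = 24.23°;  2α = 48.46°
n_0 = (+0.0230, -0.9997)
n_1 = (+0.6542, -0.7563)
n_2 = (+0.9686, +0.2486)
n_3 = (+0.1418, +0.9899)
n_4 = (-0.6124, +0.7906)
n_5 = (-0.9982, -0.0592)
n_6 = (-0.5547, -0.8321)
  (0,1): δ = 140.46°  ·
  (0,2): δ = 76.92°  ·
  (0,3): δ = 9.47°  ✓
  (0,4): δ = 36.44°  ✓
  (0,5): δ = 92.07°  ·
  (0,6): δ = 144.99°  ·
  (1,2): δ = 116.47°  ·
  (1,3): δ = 49.01°  ·
  (1,4): δ = 3.10°  ✓
  (1,5): δ = 52.53°  ·
  (1,6): δ = 105.45°  ·
  (2,3): δ = 112.54°  ·
  (2,4): δ = 66.63°  ·
  (2,5): δ = 11.00°  ✓
  (2,6): δ = 41.92°  ✓
  (3,4): δ = 134.09°  ·
  (3,5): δ = 78.46°  ·
  (3,6): δ = 25.54°  ✓
  (4,5): δ = 124.37°  ·
  (4,6): δ = 71.45°  ·
  (5,6): δ = 127.08°  ·
antipodal pairs: 6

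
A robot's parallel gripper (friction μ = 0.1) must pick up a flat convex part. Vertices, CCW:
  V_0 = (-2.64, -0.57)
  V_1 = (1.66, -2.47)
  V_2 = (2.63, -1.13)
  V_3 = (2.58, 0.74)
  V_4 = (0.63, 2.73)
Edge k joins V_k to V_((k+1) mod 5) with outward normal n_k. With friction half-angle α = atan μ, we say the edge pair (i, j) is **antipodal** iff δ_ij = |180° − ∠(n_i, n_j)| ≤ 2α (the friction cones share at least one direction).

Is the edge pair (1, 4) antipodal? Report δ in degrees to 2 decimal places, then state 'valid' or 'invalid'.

α = atan 0.1 = 5.71°;  2α = 11.42°
edge 1: e_1 = (+0.97, +1.34);  n_1 = (+0.8100, -0.5864)
edge 4: e_4 = (-3.27, -3.30);  n_4 = (-0.7103, +0.7039)
∠(n_1, n_4) = 171.16°
δ = |180° − 171.16°| = 8.84°
8.84° ≤ 2α = 11.42°  →  valid

δ = 8.84°, valid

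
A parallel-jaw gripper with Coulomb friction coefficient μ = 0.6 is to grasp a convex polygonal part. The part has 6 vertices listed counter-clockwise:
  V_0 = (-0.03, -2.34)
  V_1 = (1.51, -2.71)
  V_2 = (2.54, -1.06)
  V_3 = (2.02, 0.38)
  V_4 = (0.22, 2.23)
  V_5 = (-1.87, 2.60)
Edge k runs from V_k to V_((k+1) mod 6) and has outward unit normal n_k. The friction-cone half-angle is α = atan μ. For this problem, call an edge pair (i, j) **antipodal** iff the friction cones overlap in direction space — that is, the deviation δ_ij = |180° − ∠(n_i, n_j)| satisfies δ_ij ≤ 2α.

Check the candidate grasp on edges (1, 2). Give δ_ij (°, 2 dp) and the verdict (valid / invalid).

α = atan 0.6 = 30.96°;  2α = 61.93°
edge 1: e_1 = (+1.03, +1.65);  n_1 = (+0.8483, -0.5295)
edge 2: e_2 = (-0.52, +1.44);  n_2 = (+0.9406, +0.3396)
∠(n_1, n_2) = 51.83°
δ = |180° − 51.83°| = 128.17°
128.17° > 2α = 61.93°  →  invalid

δ = 128.17°, invalid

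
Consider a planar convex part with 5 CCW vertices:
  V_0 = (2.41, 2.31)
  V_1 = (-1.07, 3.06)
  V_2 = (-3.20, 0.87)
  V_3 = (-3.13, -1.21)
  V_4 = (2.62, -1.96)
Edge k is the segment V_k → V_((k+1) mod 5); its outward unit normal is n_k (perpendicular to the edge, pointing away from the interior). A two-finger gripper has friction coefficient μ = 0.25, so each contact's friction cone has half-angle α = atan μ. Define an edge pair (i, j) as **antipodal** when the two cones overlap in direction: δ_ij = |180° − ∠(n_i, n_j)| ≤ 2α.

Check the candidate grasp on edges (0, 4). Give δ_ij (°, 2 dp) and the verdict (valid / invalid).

δ = 104.98°, invalid

α = atan 0.25 = 14.04°;  2α = 28.07°
edge 0: e_0 = (-3.48, +0.75);  n_0 = (+0.2107, +0.9776)
edge 4: e_4 = (-0.21, +4.27);  n_4 = (+0.9988, +0.0491)
∠(n_0, n_4) = 75.02°
δ = |180° − 75.02°| = 104.98°
104.98° > 2α = 28.07°  →  invalid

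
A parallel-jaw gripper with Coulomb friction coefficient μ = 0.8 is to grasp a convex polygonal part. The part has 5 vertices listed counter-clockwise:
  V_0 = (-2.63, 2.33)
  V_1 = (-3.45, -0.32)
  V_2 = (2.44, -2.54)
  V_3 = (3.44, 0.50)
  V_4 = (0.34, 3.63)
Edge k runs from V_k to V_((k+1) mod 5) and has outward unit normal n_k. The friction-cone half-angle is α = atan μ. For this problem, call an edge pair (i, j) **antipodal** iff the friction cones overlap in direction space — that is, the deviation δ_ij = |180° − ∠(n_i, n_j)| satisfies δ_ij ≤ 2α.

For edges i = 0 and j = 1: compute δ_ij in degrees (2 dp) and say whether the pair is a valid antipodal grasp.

α = atan 0.8 = 38.66°;  2α = 77.32°
edge 0: e_0 = (-0.82, -2.65);  n_0 = (-0.9553, +0.2956)
edge 1: e_1 = (+5.89, -2.22);  n_1 = (-0.3527, -0.9357)
∠(n_0, n_1) = 86.54°
δ = |180° − 86.54°| = 93.46°
93.46° > 2α = 77.32°  →  invalid

δ = 93.46°, invalid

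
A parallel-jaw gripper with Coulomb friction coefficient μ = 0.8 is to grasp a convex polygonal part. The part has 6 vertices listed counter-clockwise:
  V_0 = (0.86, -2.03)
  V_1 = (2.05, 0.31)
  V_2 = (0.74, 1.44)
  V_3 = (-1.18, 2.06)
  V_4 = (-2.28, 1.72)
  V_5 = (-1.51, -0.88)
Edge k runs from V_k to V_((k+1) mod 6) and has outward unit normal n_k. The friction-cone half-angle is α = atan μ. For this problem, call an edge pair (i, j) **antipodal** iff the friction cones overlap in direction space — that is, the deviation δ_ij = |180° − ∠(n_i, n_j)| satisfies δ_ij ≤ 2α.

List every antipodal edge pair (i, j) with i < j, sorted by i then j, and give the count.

α = atan 0.8 = 38.66°;  2α = 77.32°
n_0 = (+0.8914, -0.4533)
n_1 = (+0.6532, +0.7572)
n_2 = (+0.3073, +0.9516)
n_3 = (-0.2953, +0.9554)
n_4 = (-0.9588, -0.2840)
n_5 = (-0.4366, -0.8997)
  (0,1): δ = 103.83°  ·
  (0,2): δ = 80.94°  ·
  (0,3): δ = 45.87°  ✓
  (0,4): δ = 43.45°  ✓
  (0,5): δ = 91.07°  ·
  (1,2): δ = 157.12°  ·
  (1,3): δ = 122.04°  ·
  (1,4): δ = 32.72°  ✓
  (1,5): δ = 14.90°  ✓
  (2,3): δ = 144.93°  ·
  (2,4): δ = 55.61°  ✓
  (2,5): δ = 7.99°  ✓
  (3,4): δ = 90.68°  ·
  (3,5): δ = 43.06°  ✓
  (4,5): δ = 132.38°  ·
antipodal pairs: 7

count = 7; pairs: (0,3), (0,4), (1,4), (1,5), (2,4), (2,5), (3,5)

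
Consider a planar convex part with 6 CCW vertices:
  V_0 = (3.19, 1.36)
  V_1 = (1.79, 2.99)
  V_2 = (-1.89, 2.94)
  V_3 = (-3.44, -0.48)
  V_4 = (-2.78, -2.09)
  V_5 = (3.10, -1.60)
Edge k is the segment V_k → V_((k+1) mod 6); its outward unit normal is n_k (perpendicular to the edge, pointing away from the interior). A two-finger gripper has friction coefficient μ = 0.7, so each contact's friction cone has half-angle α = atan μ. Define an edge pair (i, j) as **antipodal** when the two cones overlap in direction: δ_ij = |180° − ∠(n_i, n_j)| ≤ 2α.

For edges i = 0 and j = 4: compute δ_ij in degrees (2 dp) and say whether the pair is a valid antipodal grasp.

α = atan 0.7 = 34.99°;  2α = 69.98°
edge 0: e_0 = (-1.40, +1.63);  n_0 = (+0.7586, +0.6516)
edge 4: e_4 = (+5.88, +0.49);  n_4 = (+0.0830, -0.9965)
∠(n_0, n_4) = 125.90°
δ = |180° − 125.90°| = 54.10°
54.10° ≤ 2α = 69.98°  →  valid

δ = 54.10°, valid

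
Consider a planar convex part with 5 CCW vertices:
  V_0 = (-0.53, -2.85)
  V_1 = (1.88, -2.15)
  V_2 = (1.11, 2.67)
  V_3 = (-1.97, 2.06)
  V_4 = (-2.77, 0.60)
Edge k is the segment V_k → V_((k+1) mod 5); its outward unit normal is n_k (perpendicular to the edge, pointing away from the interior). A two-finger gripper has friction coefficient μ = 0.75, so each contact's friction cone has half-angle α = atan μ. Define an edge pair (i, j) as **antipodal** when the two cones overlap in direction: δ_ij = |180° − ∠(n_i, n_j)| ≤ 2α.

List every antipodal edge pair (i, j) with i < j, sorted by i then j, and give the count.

count = 5; pairs: (0,2), (0,3), (1,3), (1,4), (2,4)

α = atan 0.75 = 36.87°;  2α = 73.74°
n_0 = (+0.2789, -0.9603)
n_1 = (+0.9875, +0.1578)
n_2 = (-0.1943, +0.9809)
n_3 = (-0.8770, +0.4805)
n_4 = (-0.8387, -0.5446)
  (0,1): δ = 97.12°  ·
  (0,2): δ = 4.99°  ✓
  (0,3): δ = 45.08°  ✓
  (0,4): δ = 106.80°  ·
  (1,2): δ = 87.87°  ·
  (1,3): δ = 37.80°  ✓
  (1,4): δ = 23.92°  ✓
  (2,3): δ = 129.92°  ·
  (2,4): δ = 68.21°  ✓
  (3,4): δ = 118.29°  ·
antipodal pairs: 5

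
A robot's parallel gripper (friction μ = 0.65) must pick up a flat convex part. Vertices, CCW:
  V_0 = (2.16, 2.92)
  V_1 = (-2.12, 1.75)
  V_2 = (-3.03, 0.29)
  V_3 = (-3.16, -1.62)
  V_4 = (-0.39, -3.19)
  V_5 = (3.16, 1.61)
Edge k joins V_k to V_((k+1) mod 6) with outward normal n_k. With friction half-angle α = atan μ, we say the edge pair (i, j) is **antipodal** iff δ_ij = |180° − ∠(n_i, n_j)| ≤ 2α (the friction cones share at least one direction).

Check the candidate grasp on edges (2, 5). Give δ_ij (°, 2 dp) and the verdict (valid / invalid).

δ = 41.25°, valid

α = atan 0.65 = 33.02°;  2α = 66.05°
edge 2: e_2 = (-0.13, -1.91);  n_2 = (-0.9977, +0.0679)
edge 5: e_5 = (-1.00, +1.31);  n_5 = (+0.7949, +0.6068)
∠(n_2, n_5) = 138.75°
δ = |180° − 138.75°| = 41.25°
41.25° ≤ 2α = 66.05°  →  valid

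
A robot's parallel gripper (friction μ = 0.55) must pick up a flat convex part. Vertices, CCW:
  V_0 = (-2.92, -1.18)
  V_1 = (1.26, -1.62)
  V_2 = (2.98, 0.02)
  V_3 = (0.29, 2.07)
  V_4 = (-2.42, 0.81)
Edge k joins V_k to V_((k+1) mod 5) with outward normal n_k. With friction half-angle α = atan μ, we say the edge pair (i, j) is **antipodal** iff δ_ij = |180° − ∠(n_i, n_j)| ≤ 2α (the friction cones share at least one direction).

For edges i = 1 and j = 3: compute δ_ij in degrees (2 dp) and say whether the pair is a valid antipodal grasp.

α = atan 0.55 = 28.81°;  2α = 57.62°
edge 1: e_1 = (+1.72, +1.64);  n_1 = (+0.6901, -0.7237)
edge 3: e_3 = (-2.71, -1.26);  n_3 = (-0.4216, +0.9068)
∠(n_1, n_3) = 161.30°
δ = |180° − 161.30°| = 18.70°
18.70° ≤ 2α = 57.62°  →  valid

δ = 18.70°, valid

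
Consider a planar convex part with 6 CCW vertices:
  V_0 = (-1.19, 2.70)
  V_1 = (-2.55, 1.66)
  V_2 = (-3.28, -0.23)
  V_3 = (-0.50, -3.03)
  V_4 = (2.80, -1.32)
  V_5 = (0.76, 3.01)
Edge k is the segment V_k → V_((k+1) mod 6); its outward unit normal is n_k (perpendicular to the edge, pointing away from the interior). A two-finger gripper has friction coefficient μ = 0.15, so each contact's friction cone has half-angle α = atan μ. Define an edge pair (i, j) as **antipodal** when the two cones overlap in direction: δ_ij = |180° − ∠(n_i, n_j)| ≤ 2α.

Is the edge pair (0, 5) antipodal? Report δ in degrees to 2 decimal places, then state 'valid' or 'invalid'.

α = atan 0.15 = 8.53°;  2α = 17.06°
edge 0: e_0 = (-1.36, -1.04);  n_0 = (-0.6075, +0.7944)
edge 5: e_5 = (-1.95, -0.31);  n_5 = (-0.1570, +0.9876)
∠(n_0, n_5) = 28.37°
δ = |180° − 28.37°| = 151.63°
151.63° > 2α = 17.06°  →  invalid

δ = 151.63°, invalid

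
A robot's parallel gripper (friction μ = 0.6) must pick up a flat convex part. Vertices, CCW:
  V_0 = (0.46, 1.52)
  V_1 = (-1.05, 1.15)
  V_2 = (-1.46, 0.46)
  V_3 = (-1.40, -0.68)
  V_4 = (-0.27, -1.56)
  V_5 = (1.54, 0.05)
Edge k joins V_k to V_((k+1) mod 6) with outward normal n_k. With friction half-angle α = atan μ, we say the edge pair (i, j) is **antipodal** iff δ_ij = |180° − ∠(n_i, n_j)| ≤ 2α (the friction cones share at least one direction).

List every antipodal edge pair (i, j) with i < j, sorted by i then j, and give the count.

α = atan 0.6 = 30.96°;  2α = 61.93°
n_0 = (-0.2380, +0.9713)
n_1 = (-0.8597, +0.5108)
n_2 = (-0.9986, -0.0526)
n_3 = (-0.6144, -0.7890)
n_4 = (+0.6646, -0.7472)
n_5 = (+0.8059, +0.5921)
  (0,1): δ = 134.49°  ·
  (0,2): δ = 100.76°  ·
  (0,3): δ = 51.68°  ✓
  (0,4): δ = 27.89°  ✓
  (0,5): δ = 112.54°  ·
  (1,2): δ = 146.27°  ·
  (1,3): δ = 97.19°  ·
  (1,4): δ = 17.63°  ✓
  (1,5): δ = 67.02°  ·
  (2,3): δ = 130.92°  ·
  (2,4): δ = 51.36°  ✓
  (2,5): δ = 33.29°  ✓
  (3,4): δ = 100.44°  ·
  (3,5): δ = 15.79°  ✓
  (4,5): δ = 95.35°  ·
antipodal pairs: 6

count = 6; pairs: (0,3), (0,4), (1,4), (2,4), (2,5), (3,5)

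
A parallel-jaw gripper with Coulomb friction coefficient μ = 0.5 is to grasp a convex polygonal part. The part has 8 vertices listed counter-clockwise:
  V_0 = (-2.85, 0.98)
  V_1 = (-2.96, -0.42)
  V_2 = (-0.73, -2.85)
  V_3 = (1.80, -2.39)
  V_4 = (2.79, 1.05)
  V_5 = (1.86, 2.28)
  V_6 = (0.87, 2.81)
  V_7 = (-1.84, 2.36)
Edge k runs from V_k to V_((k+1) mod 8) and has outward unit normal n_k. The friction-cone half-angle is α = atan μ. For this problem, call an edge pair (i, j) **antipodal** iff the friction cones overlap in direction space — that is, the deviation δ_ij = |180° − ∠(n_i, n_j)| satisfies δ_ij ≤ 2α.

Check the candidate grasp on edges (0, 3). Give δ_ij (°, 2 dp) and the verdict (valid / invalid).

δ = 11.56°, valid

α = atan 0.5 = 26.57°;  2α = 53.13°
edge 0: e_0 = (-0.11, -1.40);  n_0 = (-0.9969, +0.0783)
edge 3: e_3 = (+0.99, +3.44);  n_3 = (+0.9610, -0.2766)
∠(n_0, n_3) = 168.44°
δ = |180° − 168.44°| = 11.56°
11.56° ≤ 2α = 53.13°  →  valid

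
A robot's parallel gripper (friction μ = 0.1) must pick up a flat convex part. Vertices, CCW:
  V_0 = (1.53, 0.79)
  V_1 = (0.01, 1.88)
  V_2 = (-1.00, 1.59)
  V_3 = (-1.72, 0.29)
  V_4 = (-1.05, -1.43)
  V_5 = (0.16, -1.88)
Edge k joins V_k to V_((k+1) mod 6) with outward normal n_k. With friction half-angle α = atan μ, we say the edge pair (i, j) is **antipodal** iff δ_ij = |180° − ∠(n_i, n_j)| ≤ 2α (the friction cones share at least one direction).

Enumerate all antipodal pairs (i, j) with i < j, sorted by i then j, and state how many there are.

count = 1; pairs: (2,5)

α = atan 0.1 = 5.71°;  2α = 11.42°
n_0 = (+0.5828, +0.8126)
n_1 = (-0.2760, +0.9612)
n_2 = (-0.8748, +0.4845)
n_3 = (-0.9318, -0.3630)
n_4 = (-0.3486, -0.9373)
n_5 = (+0.8897, -0.4565)
  (0,1): δ = 128.34°  ·
  (0,2): δ = 83.34°  ·
  (0,3): δ = 33.07°  ·
  (0,4): δ = 15.24°  ·
  (0,5): δ = 98.48°  ·
  (1,2): δ = 135.00°  ·
  (1,3): δ = 84.74°  ·
  (1,4): δ = 36.42°  ·
  (1,5): δ = 46.82°  ·
  (2,3): δ = 129.74°  ·
  (2,4): δ = 81.42°  ·
  (2,5): δ = 1.82°  ✓
  (3,4): δ = 131.68°  ·
  (3,5): δ = 48.45°  ·
  (4,5): δ = 96.76°  ·
antipodal pairs: 1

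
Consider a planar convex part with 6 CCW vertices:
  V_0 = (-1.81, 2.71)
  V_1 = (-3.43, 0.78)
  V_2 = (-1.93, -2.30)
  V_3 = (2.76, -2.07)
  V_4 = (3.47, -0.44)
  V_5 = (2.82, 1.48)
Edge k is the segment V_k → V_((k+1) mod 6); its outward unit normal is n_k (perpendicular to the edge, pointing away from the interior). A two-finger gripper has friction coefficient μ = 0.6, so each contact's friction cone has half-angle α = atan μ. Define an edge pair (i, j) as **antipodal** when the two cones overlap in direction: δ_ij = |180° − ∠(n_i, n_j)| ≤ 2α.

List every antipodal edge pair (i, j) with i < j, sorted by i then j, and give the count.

count = 7; pairs: (0,2), (0,3), (0,4), (1,3), (1,4), (1,5), (2,5)

α = atan 0.6 = 30.96°;  2α = 61.93°
n_0 = (-0.7659, +0.6429)
n_1 = (-0.8990, -0.4378)
n_2 = (+0.0490, -0.9988)
n_3 = (+0.9168, -0.3993)
n_4 = (+0.9472, +0.3207)
n_5 = (+0.2568, +0.9665)
  (0,1): δ = 114.02°  ·
  (0,2): δ = 47.18°  ✓
  (0,3): δ = 16.47°  ✓
  (0,4): δ = 58.71°  ✓
  (0,5): δ = 115.13°  ·
  (1,2): δ = 113.16°  ·
  (1,3): δ = 49.50°  ✓
  (1,4): δ = 7.26°  ✓
  (1,5): δ = 49.16°  ✓
  (2,3): δ = 116.34°  ·
  (2,4): δ = 74.10°  ·
  (2,5): δ = 17.69°  ✓
  (3,4): δ = 137.76°  ·
  (3,5): δ = 81.34°  ·
  (4,5): δ = 123.58°  ·
antipodal pairs: 7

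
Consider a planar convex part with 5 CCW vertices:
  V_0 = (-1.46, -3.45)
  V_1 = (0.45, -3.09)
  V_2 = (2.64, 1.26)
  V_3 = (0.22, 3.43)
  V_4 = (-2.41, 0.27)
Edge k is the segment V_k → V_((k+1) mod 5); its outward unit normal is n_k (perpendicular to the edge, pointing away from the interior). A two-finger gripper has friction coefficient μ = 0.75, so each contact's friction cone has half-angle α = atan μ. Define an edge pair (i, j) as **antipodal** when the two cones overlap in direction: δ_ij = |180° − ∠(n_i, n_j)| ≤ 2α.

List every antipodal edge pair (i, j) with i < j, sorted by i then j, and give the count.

count = 5; pairs: (0,2), (0,3), (1,3), (1,4), (2,4)

α = atan 0.75 = 36.87°;  2α = 73.74°
n_0 = (+0.1852, -0.9827)
n_1 = (+0.8932, -0.4497)
n_2 = (+0.6676, +0.7445)
n_3 = (-0.7686, +0.6397)
n_4 = (-0.9689, -0.2474)
  (0,1): δ = 127.40°  ·
  (0,2): δ = 52.56°  ✓
  (0,3): δ = 39.56°  ✓
  (0,4): δ = 93.65°  ·
  (1,2): δ = 105.16°  ·
  (1,3): δ = 13.05°  ✓
  (1,4): δ = 41.05°  ✓
  (2,3): δ = 87.89°  ·
  (2,4): δ = 33.79°  ✓
  (3,4): δ = 125.90°  ·
antipodal pairs: 5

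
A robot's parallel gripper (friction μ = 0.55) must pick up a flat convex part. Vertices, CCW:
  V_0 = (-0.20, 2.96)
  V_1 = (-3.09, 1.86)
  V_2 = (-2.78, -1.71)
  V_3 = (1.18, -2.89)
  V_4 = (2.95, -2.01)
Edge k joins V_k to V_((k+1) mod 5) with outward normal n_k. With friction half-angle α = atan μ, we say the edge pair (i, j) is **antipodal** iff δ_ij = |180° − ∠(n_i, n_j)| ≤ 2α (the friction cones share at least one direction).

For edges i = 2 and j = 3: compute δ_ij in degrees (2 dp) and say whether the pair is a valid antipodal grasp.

δ = 136.97°, invalid

α = atan 0.55 = 28.81°;  2α = 57.62°
edge 2: e_2 = (+3.96, -1.18);  n_2 = (-0.2856, -0.9584)
edge 3: e_3 = (+1.77, +0.88);  n_3 = (+0.4452, -0.8954)
∠(n_2, n_3) = 43.03°
δ = |180° − 43.03°| = 136.97°
136.97° > 2α = 57.62°  →  invalid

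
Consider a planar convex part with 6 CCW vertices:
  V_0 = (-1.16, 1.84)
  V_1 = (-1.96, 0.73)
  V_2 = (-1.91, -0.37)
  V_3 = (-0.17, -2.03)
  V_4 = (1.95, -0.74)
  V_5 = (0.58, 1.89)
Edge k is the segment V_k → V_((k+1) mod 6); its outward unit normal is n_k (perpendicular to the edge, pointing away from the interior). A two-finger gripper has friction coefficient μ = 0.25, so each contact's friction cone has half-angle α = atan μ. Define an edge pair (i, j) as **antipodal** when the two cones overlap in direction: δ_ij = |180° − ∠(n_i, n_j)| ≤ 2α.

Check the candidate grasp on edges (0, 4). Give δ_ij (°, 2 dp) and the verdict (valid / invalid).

δ = 63.30°, invalid

α = atan 0.25 = 14.04°;  2α = 28.07°
edge 0: e_0 = (-0.80, -1.11);  n_0 = (-0.8113, +0.5847)
edge 4: e_4 = (-1.37, +2.63);  n_4 = (+0.8869, +0.4620)
∠(n_0, n_4) = 116.70°
δ = |180° − 116.70°| = 63.30°
63.30° > 2α = 28.07°  →  invalid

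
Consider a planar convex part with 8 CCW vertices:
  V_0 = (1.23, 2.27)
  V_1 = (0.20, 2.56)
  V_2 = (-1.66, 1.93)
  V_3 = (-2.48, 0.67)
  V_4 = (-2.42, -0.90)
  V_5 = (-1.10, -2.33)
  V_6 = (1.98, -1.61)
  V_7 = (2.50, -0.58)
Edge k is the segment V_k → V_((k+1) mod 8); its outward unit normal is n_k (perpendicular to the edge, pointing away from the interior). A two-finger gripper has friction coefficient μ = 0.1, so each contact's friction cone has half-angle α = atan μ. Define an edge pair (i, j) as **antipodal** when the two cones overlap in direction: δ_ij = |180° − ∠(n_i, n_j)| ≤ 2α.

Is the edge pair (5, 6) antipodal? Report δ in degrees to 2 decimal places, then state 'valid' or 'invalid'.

α = atan 0.1 = 5.71°;  2α = 11.42°
edge 5: e_5 = (+3.08, +0.72);  n_5 = (+0.2276, -0.9737)
edge 6: e_6 = (+0.52, +1.03);  n_6 = (+0.8927, -0.4507)
∠(n_5, n_6) = 50.06°
δ = |180° − 50.06°| = 129.94°
129.94° > 2α = 11.42°  →  invalid

δ = 129.94°, invalid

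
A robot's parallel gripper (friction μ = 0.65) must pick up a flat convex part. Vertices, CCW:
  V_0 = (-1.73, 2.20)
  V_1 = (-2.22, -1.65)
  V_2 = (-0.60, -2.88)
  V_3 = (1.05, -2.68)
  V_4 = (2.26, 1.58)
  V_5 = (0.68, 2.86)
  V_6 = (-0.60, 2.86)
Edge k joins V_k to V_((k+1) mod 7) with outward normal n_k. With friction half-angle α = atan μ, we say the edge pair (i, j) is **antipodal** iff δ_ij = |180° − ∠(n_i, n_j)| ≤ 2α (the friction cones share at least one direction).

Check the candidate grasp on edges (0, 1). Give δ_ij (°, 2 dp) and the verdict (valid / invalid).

δ = 119.95°, invalid

α = atan 0.65 = 33.02°;  2α = 66.05°
edge 0: e_0 = (-0.49, -3.85);  n_0 = (-0.9920, +0.1263)
edge 1: e_1 = (+1.62, -1.23);  n_1 = (-0.6047, -0.7964)
∠(n_0, n_1) = 60.05°
δ = |180° − 60.05°| = 119.95°
119.95° > 2α = 66.05°  →  invalid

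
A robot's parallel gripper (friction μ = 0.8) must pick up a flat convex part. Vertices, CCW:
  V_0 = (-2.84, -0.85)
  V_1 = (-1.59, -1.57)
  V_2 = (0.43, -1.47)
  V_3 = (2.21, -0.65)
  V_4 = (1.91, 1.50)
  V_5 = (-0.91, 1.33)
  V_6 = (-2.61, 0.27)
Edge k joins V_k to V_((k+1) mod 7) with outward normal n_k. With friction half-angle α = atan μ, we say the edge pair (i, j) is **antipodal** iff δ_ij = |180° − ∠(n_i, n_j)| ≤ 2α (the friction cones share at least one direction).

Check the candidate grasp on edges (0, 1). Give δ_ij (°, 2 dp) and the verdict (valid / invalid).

δ = 147.22°, invalid

α = atan 0.8 = 38.66°;  2α = 77.32°
edge 0: e_0 = (+1.25, -0.72);  n_0 = (-0.4991, -0.8665)
edge 1: e_1 = (+2.02, +0.10);  n_1 = (+0.0494, -0.9988)
∠(n_0, n_1) = 32.78°
δ = |180° − 32.78°| = 147.22°
147.22° > 2α = 77.32°  →  invalid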